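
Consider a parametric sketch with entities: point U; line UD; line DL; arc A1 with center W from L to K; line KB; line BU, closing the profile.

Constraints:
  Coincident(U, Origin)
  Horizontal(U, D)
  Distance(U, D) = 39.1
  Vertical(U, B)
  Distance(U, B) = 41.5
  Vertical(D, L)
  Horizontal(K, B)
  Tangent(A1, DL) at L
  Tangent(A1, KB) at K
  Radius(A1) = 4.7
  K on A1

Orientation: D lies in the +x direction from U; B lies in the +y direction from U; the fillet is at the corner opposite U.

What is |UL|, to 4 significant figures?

53.69

U is at the origin; UD is horizontal with |UD| = 39.1 and D on the +x side, so D = (39.10, 0.000). U and B share the same x with |UB| = 41.5 and B on the +y side, so B = (0.000, 41.50). The virtual corner opposite U is at (39.10, 41.50). Tangency of A1 to DL means the radius WL is perpendicular to DL and the tangent condition forces WK to be normal to KB, with radius 4.7, so the center W sits 4.7 in from both sides at W = (34.40, 36.80). That places the tangent points at L = (39.10, 36.80) on DL and K = (34.40, 41.50) on KB. Then |UL| = |L − U| = 53.69.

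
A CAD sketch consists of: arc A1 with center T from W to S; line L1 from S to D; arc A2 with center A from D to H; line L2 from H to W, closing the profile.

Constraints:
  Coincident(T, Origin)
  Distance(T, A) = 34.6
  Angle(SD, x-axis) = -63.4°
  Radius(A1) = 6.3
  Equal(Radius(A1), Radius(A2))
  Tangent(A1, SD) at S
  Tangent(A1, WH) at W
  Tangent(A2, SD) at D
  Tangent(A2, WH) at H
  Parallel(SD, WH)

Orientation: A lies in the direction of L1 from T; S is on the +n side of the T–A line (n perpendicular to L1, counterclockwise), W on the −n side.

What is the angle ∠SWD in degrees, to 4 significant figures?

69.99°

The slot axis is L1's direction at -63.4°, so u = (cos -63.4°, sin -63.4°) = (0.4478, -0.8942) and n = (−sin -63.4°, cos -63.4°) = (0.8942, 0.4478). T is at the origin and A lies 34.6 along u from T, so A = 34.6·u = (15.49, -30.94). Tangency of A1 to both parallel lines with radius 6.3 puts S and W at T ± 6.3·n: S = (5.633, 2.821), W = (-5.633, -2.821). Equal radii place D and H the same way about A: D = A + 6.3·n = (21.13, -28.12), H = A − 6.3·n = (9.859, -33.76). Then cos ∠SWD = WS·WD / (|WS||WD|), giving 69.99°.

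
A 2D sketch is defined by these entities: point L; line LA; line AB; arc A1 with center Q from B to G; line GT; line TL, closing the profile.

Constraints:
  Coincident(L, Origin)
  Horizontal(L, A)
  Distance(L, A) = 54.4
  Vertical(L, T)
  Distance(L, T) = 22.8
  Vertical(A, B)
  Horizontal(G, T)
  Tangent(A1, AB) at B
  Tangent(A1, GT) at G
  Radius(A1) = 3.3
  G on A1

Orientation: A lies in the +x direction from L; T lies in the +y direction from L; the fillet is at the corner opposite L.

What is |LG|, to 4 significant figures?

55.96

L is at the origin; L and A share the same y with |LA| = 54.4 and A on the +x side, so A = (54.40, 0.000). L and T share the same x with |LT| = 22.8 and T on the +y side, so T = (0.000, 22.80). The virtual corner opposite L is at (54.40, 22.80). Since A1 is tangent to AB there, QB ⟂ AB and tangency of A1 to GT means the radius QG is perpendicular to GT, with radius 3.3, so the center Q sits 3.3 in from both sides at Q = (51.10, 19.50). That places the tangent points at B = (54.40, 19.50) on AB and G = (51.10, 22.80) on GT. Then |LG| = |G − L| = 55.96.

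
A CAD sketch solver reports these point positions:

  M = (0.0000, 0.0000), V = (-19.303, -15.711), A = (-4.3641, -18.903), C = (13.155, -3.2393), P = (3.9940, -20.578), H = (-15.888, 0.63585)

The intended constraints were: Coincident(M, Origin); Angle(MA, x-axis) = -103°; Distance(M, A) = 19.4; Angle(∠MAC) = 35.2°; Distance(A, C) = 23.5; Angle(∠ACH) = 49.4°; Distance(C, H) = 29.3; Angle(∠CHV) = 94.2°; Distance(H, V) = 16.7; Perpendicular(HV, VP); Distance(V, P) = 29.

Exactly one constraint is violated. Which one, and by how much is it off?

Distance(V, P) = 29 — off by 5.20.

M = (0.00, 0.00) ✓; MA at -103.0° ✓; |MA| = 19.40 ✓; ∠MAC = 35.20° ✓; |AC| = 23.50 ✓; ∠ACH = 49.40° ✓; |CH| = 29.30 ✓; ∠CHV = 94.20° ✓; |HV| = 16.70 ✓; ∠(HV, VP) = 90.00° ✓; |VP| = 23.80 ✗.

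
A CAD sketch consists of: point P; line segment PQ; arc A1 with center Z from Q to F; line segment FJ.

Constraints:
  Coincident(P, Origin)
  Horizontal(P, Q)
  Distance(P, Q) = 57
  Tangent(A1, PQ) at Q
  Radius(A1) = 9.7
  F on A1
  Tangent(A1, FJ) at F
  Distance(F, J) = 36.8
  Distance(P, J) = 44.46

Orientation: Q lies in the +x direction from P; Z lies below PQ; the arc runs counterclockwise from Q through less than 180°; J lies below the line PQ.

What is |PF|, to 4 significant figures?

49.20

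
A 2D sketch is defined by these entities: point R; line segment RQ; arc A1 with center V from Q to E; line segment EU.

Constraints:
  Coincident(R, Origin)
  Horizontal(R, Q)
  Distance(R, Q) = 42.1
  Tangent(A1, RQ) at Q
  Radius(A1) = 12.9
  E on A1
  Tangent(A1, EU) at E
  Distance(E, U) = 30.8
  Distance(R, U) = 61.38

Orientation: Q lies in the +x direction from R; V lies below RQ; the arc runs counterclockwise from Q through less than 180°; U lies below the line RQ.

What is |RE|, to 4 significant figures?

34.57

Checks: |VE| = 12.90 ✓; ∠(VE, EU) = 90.00° ✓; |EU| = 30.80 ✓; |RU| = 61.38 ✓.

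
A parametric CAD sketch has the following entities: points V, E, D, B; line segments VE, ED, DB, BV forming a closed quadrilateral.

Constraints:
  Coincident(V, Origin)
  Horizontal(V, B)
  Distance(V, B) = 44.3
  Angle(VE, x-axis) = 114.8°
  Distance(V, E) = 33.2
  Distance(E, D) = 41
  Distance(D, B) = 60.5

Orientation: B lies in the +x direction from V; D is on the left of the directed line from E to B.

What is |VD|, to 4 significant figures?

57.98

Checks: |VB| = 44.30 ✓; |VE| = 33.20 ✓; |ED| = 41.00 ✓; |DB| = 60.50 ✓.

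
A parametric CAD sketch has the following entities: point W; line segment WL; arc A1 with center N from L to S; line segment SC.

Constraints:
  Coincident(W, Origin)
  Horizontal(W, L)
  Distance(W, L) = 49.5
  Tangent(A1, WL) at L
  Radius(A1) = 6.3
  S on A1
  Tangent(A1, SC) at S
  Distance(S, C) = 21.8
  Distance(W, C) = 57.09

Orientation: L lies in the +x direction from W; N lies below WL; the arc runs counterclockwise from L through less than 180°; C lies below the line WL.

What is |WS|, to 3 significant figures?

44.1

Checks: W = (0.00, 0.00) ✓; |NS| = 6.300 ✓; ∠(NS, SC) = 90.00° ✓; |SC| = 21.80 ✓; |WC| = 57.09 ✓.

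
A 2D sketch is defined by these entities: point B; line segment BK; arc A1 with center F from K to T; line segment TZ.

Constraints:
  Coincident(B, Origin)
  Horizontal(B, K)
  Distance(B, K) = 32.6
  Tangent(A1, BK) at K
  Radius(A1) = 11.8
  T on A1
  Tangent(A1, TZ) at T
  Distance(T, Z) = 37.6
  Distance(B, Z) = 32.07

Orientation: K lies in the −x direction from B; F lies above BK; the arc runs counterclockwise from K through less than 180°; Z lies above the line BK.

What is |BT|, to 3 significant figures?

24.1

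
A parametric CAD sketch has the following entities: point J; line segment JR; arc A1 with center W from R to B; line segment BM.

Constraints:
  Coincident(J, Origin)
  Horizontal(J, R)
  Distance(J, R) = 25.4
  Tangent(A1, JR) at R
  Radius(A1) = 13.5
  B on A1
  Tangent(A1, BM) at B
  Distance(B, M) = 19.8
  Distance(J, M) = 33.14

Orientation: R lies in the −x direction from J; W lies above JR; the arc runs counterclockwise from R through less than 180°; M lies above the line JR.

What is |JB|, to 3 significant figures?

17.0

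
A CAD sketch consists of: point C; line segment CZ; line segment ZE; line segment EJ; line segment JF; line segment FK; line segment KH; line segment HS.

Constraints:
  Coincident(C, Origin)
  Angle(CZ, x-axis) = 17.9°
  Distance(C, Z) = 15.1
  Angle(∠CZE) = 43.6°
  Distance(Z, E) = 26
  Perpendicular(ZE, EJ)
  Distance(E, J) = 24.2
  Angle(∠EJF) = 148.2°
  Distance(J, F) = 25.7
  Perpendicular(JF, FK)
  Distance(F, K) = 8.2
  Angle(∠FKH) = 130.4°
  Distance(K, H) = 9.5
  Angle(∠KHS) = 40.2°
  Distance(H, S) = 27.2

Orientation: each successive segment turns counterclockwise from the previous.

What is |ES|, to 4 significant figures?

50.27

C is at the origin; CZ runs at 17.9° with length 15.1, so Z = (14.37, 4.641). ∠CZE = 43.6° gives ZE at 154.3° from the x-axis; with |ZE| = 26.0, E = (-9.059, 15.92). The perpendicularity gives EJ at right angles to ZE, so EJ runs at -115.7°; with |EJ| = 24.2, J = (-19.55, -5.890). ∠EJF = 148.2° gives JF at -83.90° from the x-axis; with |JF| = 25.7, F = (-16.82, -31.44). JF ⟂ FK, so FK runs at 6.100°; with |FK| = 8.2, K = (-8.669, -30.57). ∠FKH = 130.4° gives KH at 55.70° from the x-axis; with |KH| = 9.5, H = (-3.315, -22.73). ∠KHS = 40.2° gives HS at -164.5° from the x-axis; with |HS| = 27.2, S = (-29.53, -29.99). Then |ES| = |S − E| = 50.27.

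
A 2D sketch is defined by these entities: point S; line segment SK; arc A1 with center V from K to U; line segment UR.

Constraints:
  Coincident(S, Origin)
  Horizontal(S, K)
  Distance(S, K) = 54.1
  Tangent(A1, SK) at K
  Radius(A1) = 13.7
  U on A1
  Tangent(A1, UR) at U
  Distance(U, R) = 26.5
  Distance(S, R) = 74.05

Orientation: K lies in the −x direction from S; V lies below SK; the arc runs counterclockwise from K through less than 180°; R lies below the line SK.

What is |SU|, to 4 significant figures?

69.51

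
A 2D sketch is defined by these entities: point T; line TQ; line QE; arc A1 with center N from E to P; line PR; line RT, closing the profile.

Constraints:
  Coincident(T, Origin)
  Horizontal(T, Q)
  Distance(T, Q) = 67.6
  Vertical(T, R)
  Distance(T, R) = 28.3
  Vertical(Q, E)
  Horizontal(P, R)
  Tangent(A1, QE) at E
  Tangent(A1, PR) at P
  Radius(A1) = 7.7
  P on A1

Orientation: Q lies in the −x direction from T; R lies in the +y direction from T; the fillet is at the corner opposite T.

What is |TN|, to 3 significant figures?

63.3

T is at the origin; T and Q share the same y with |TQ| = 67.6 and Q on the −x side, so Q = (-67.6, 0.00). T and R share the same x with |TR| = 28.3 and R on the +y side, so R = (0.00, 28.3). The virtual corner opposite T is at (-67.6, 28.3). Tangency of A1 to QE means the radius NE is perpendicular to QE and tangency of A1 to PR means the radius NP is perpendicular to PR, with radius 7.7, so the center N sits 7.7 in from both sides at N = (-59.9, 20.6). Then |TN| = |N − T| = 63.3.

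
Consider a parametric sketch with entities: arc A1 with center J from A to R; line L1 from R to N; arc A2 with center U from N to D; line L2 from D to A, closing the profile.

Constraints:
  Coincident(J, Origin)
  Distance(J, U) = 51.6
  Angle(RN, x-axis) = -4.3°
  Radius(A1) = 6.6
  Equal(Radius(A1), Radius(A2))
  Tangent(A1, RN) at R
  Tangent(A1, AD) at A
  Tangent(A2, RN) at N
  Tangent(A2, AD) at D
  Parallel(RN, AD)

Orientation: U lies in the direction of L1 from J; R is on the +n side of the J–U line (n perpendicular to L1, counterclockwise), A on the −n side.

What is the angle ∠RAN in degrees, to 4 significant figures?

75.65°

The slot axis is L1's direction at -4.3°, so u = (cos -4.3°, sin -4.3°) = (0.9972, -0.07498) and n = (−sin -4.3°, cos -4.3°) = (0.07498, 0.9972). J is at the origin and U lies 51.6 along u from J, so U = 51.6·u = (51.45, -3.869). Tangency of A1 to both parallel lines with radius 6.6 puts R and A at J ± 6.6·n: R = (0.4949, 6.581), A = (-0.4949, -6.581). Equal radii place N and D the same way about U: N = U + 6.6·n = (51.95, 2.713), D = U − 6.6·n = (50.96, -10.45). Then cos ∠RAN = AR·AN / (|AR||AN|), giving 75.65°.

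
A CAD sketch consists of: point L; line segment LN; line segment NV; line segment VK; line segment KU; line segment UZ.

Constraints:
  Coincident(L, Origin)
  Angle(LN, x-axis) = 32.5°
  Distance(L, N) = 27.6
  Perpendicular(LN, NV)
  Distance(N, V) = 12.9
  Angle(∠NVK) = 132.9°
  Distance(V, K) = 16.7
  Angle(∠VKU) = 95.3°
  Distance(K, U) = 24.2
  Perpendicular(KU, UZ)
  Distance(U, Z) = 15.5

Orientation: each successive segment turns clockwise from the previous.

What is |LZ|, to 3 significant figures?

8.39

∠VKU = 95.3° gives KU at 171° from the x-axis; with |KU| = 24.2, U = (2.12, -8.30). KU ⟂ UZ, so UZ runs at 80.7°; with |UZ| = 15.5, Z = (4.62, 7.00). Then |LZ| = |Z − L| = 8.39.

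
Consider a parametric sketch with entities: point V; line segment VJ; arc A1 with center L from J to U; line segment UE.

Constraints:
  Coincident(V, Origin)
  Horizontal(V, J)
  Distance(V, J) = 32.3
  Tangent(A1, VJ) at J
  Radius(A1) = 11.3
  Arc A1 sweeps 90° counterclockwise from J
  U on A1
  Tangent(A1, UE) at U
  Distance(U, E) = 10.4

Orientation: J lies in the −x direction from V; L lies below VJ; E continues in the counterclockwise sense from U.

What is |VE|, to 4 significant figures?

48.70

V is at the origin; V and J share the same y with |VJ| = 32.3 and J on the −x side, so J = (-32.30, 0.000). The tangent condition forces LJ to be normal to VJ, so L = J + (0, -11.3) = (-32.30, -11.30). On A1, J sits at bearing 90° from L; a 90° counterclockwise sweep puts U at bearing 180°, so U = L + 11.3·(cos 180°, sin 180°) = (-43.60, -11.30). Tangency of A1 to UE means the radius LU is perpendicular to UE, so UE runs along (−sin 180°, cos 180°); with |UE| = 10.4, E = (-43.60, -21.70). Then |VE| = |E − V| = 48.70.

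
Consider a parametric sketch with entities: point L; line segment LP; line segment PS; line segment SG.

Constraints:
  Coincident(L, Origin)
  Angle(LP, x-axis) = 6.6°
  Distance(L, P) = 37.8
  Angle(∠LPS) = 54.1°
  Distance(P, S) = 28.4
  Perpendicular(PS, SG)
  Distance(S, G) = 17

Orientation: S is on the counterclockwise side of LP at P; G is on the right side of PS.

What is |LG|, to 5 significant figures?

48.026

L is at the origin; LP runs at 6.6° with length 37.8, so P = 37.8·(cos 6.6°, sin 6.6°) = (37.549, 4.3446). ∠LPS = 54.1°, so PS runs at 6.6° + (180° − 54.1°) = 132.50° from the x-axis; with |PS| = 28.4, S = P + 28.4·(cos 132.50°, sin 132.50°) = (18.363, 25.283). PS ⟂ SG; with |SG| = 17.0 on the right of PS, G = S + 17.0·(0.73728, 0.67559) = (30.896, 36.768). Then |LG| = |G − L| = 48.026.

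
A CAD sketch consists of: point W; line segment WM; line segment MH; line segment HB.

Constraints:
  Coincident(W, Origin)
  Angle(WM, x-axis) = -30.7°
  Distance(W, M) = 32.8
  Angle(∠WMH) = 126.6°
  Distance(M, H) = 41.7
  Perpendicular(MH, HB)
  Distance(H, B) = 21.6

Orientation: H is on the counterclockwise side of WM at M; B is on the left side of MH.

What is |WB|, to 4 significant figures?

61.44

∠WMH = 126.6°, so MH runs at -30.7° + (180° − 126.6°) = 22.70° from the x-axis; with |MH| = 41.7, H = M + 41.7·(cos 22.70°, sin 22.70°) = (66.67, -0.6535). MH ⟂ HB; with |HB| = 21.6 on the left of MH, B = H + 21.6·(-0.3859, 0.9225) = (58.34, 19.27). Then |WB| = |B − W| = 61.44.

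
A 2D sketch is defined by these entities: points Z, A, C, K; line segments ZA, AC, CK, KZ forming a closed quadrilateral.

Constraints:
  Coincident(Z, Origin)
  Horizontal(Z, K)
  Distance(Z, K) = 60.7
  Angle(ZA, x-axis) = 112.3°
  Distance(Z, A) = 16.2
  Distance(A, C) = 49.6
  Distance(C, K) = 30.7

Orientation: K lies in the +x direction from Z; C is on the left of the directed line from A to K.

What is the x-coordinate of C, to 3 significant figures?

42.5

Z is at the origin; Z and K share the same y with |ZK| = 60.7 and K in +x, so K = (60.7, 0). ZA runs at 112.3° with |ZA| = 16.2, so A = (-6.15, 15.0). C is determined by |AC| = 49.6 and |CK| = 30.7 together: it lies at the intersection of circle(A, 49.6) and circle(K, 30.7). With |AK| = 68.5, the foot of the radical line on AK is 45.3 from A and the perpendicular offset is √(49.6² − 45.3²) = 20.1. Taking the left-of-AK solution: C = (42.5, 24.7).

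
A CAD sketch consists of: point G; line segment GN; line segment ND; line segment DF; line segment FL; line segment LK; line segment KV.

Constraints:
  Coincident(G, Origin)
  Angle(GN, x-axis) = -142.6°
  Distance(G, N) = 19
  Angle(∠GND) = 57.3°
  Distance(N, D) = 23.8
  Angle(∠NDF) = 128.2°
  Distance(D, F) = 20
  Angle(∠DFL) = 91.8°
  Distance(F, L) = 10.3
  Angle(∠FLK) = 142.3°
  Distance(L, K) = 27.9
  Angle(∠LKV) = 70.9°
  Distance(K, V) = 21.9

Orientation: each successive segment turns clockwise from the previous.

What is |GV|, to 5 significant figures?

13.952

∠FLK = 142.3° gives LK at -83.000° from the x-axis; with |LK| = 27.9, K = (8.2520, -9.2190). ∠LKV = 70.9° gives KV at 167.90° from the x-axis; with |KV| = 21.9, V = (-13.161, -4.6284). Then |GV| = |V − G| = 13.952.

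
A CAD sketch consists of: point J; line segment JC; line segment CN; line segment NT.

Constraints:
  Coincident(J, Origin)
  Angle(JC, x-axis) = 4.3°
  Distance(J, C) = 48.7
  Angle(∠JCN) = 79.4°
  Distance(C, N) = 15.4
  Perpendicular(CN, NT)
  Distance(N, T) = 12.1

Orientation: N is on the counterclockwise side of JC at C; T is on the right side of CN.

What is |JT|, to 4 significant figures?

60.31

∠JCN = 79.4°, so CN runs at 4.3° + (180° − 79.4°) = 104.9° from the x-axis; with |CN| = 15.4, N = C + 15.4·(cos 104.9°, sin 104.9°) = (44.60, 18.53). CN is perpendicular to NT; with |NT| = 12.1 on the right of CN, T = N + 12.1·(0.9664, 0.2571) = (56.30, 21.64). Then |JT| = |T − J| = 60.31.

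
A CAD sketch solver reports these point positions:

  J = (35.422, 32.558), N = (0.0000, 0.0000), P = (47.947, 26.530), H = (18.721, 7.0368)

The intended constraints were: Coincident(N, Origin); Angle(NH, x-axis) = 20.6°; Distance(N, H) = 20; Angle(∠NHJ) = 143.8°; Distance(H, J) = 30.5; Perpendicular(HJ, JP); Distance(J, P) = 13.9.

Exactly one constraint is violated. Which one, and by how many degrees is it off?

Perpendicular(HJ, JP) — off by 7.50°.

N = (0.00, 0.00) ✓; NH at 20.60° ✓; |NH| = 20.00 ✓; ∠NHJ = 143.8° ✓; |HJ| = 30.50 ✓; ∠(HJ, JP) = 82.50° ✗; |JP| = 13.90 ✓.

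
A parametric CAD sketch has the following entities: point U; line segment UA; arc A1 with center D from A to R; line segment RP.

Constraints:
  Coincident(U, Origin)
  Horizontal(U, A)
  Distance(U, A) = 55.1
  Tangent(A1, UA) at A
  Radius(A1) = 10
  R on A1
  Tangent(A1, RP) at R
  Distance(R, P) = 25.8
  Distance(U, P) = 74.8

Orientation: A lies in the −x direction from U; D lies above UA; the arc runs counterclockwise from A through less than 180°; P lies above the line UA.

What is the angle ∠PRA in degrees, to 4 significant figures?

113.0°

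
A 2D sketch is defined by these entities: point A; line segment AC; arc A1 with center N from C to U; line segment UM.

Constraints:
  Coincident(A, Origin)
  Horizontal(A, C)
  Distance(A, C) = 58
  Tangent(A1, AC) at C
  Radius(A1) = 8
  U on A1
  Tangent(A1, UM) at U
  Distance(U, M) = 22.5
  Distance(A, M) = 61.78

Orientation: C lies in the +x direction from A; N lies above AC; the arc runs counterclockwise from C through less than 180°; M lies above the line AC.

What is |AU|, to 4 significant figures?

65.97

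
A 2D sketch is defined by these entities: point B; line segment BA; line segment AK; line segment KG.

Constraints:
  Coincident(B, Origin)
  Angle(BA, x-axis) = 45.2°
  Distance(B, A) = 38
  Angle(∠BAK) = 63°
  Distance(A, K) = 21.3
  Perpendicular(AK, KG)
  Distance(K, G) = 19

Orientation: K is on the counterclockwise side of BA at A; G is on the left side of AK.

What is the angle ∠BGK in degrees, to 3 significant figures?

165°

B is at the origin; BA runs at 45.2° with length 38.0, so A = 38.0·(cos 45.2°, sin 45.2°) = (26.8, 27.0). ∠BAK = 63.0°, so AK runs at 45.2° + (180° − 63.0°) = 162° from the x-axis; with |AK| = 21.3, K = A + 21.3·(cos 162°, sin 162°) = (6.50, 33.5). AK is perpendicular to KG; with |KG| = 19.0 on the left of AK, G = K + 19.0·(-0.306, -0.952) = (0.688, 15.4). Then cos ∠BGK = GB·GK / (|GB||GK|), giving 165°.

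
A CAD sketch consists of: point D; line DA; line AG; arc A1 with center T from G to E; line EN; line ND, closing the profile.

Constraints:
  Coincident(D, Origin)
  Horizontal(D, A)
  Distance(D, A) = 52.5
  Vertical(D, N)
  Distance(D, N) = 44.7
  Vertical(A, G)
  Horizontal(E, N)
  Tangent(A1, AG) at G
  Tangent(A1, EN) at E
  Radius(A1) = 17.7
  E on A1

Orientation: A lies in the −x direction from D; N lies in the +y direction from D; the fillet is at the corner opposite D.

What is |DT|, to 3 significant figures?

44.0

D is at the origin; DA is horizontal with |DA| = 52.5 and A on the −x side, so A = (-52.5, 0.00). D and N share the same x with |DN| = 44.7 and N on the +y side, so N = (0.00, 44.7). The virtual corner opposite D is at (-52.5, 44.7). The tangent condition forces TG to be normal to AG and the tangent condition forces TE to be normal to EN, with radius 17.7, so the center T sits 17.7 in from both sides at T = (-34.8, 27.0). Then |DT| = |T − D| = 44.0.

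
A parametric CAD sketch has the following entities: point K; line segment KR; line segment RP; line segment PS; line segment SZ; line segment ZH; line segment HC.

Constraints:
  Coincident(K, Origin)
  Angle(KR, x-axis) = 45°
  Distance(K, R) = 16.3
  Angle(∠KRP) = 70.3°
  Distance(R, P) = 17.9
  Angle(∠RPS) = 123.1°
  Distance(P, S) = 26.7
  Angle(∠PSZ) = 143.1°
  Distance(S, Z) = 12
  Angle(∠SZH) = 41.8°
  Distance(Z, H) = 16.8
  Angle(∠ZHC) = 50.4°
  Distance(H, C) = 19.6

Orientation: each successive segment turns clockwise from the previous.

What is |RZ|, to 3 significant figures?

46.7

K is at the origin; KR runs at 45.0° with length 16.3, so R = (11.5, 11.5). ∠KRP = 70.3° gives RP at -64.7° from the x-axis; with |RP| = 17.9, P = (19.2, -4.66). ∠RPS = 123.1° gives PS at -122° from the x-axis; with |PS| = 26.7, S = (5.19, -27.4). ∠PSZ = 143.1° gives SZ at -158° from the x-axis; with |SZ| = 12.0, Z = (-5.98, -31.8). Then |RZ| = |Z − R| = 46.7.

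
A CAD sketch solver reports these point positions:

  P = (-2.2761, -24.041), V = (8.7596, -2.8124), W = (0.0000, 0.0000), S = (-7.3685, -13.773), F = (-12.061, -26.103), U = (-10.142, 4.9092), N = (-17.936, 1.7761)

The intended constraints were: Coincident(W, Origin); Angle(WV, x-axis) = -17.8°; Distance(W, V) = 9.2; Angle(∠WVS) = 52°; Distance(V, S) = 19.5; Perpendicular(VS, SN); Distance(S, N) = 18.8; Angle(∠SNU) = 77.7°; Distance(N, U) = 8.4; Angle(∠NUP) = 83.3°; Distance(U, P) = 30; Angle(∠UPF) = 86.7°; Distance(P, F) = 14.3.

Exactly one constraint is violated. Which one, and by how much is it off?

Distance(P, F) = 14.3 — off by 4.30.

W = (0.00, 0.00) ✓; WV at -17.80° ✓; |WV| = 9.200 ✓; ∠WVS = 52.00° ✓; |VS| = 19.50 ✓; ∠(VS, SN) = 90.00° ✓; |SN| = 18.80 ✓; ∠SNU = 77.70° ✓; |NU| = 8.400 ✓; ∠NUP = 83.30° ✓; |UP| = 30.00 ✓; ∠UPF = 86.70° ✓; |PF| = 10.00 ✗.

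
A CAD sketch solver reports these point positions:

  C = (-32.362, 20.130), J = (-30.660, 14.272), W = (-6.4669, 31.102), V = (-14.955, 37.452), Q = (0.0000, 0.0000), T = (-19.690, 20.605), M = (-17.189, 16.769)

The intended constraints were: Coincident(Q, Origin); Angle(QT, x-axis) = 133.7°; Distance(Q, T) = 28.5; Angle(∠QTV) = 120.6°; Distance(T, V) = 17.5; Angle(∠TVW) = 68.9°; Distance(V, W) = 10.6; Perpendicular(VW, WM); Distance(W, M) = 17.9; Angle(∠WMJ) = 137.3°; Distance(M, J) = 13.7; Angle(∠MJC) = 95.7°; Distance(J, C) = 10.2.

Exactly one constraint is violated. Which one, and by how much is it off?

Distance(J, C) = 10.2 — off by 4.10.

Q = (0.00, 0.00) ✓; QT at 133.7° ✓; |QT| = 28.50 ✓; ∠QTV = 120.6° ✓; |TV| = 17.50 ✓; ∠TVW = 68.90° ✓; |VW| = 10.60 ✓; ∠(VW, WM) = 90.00° ✓; |WM| = 17.90 ✓; ∠WMJ = 137.3° ✓; |MJ| = 13.70 ✓; ∠MJC = 95.70° ✓; |JC| = 6.100 ✗.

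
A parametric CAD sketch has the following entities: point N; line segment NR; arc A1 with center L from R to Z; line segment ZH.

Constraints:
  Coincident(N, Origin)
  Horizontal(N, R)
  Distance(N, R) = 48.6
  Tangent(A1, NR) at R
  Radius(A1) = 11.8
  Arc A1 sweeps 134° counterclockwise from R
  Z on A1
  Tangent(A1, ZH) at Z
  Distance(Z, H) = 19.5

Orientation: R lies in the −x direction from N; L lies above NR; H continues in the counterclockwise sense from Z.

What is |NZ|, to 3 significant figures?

44.8

N is at the origin; NR is horizontal with |NR| = 48.6 and R on the −x side, so R = (-48.6, 0.00). The tangent condition forces LR to be normal to NR, so L = R + (0, 11.8) = (-48.6, 11.8). On A1, R sits at bearing -90° from L; a 134° counterclockwise sweep puts Z at bearing 44°, so Z = L + 11.8·(cos 44°, sin 44°) = (-40.1, 20.0). Then |NZ| = |Z − N| = 44.8.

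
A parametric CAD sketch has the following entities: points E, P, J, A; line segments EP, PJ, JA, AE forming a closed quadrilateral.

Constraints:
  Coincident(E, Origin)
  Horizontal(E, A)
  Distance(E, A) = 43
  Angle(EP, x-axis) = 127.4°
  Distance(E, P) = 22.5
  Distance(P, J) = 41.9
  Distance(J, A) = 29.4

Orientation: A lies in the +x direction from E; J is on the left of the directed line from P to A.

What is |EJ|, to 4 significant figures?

37.29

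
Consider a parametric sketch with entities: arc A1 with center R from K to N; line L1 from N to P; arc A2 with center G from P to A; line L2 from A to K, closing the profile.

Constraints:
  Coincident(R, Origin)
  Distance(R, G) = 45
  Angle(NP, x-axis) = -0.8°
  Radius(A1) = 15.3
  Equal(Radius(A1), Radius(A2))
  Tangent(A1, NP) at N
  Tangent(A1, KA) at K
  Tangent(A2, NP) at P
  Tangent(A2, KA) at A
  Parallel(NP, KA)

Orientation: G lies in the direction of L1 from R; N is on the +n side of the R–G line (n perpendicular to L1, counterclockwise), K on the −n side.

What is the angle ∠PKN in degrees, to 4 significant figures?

55.78°

The slot axis is L1's direction at -0.8°, so u = (cos -0.8°, sin -0.8°) = (0.9999, -0.01396) and n = (−sin -0.8°, cos -0.8°) = (0.01396, 0.9999). R is at the origin and G lies 45.0 along u from R, so G = 45.0·u = (45.00, -0.6283). Tangency of A1 to both parallel lines with radius 15.3 puts N and K at R ± 15.3·n: N = (0.2136, 15.30), K = (-0.2136, -15.30). Equal radii place P and A the same way about G: P = G + 15.3·n = (45.21, 14.67), A = G − 15.3·n = (44.78, -15.93). Then cos ∠PKN = KP·KN / (|KP||KN|), giving 55.78°.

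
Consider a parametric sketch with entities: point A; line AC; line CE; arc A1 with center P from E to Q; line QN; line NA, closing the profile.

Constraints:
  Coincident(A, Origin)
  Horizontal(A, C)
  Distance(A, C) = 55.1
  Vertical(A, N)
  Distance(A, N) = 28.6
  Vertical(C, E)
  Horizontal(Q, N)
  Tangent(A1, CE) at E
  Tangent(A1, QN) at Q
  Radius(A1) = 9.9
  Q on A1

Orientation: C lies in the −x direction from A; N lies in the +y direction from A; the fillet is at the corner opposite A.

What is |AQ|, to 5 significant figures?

53.488

The virtual corner opposite A is at (-55.100, 28.600). Since A1 is tangent to CE there, PE ⟂ CE and since A1 is tangent to QN there, PQ ⟂ QN, with radius 9.9, so the center P sits 9.9 in from both sides at P = (-45.200, 18.700). That places the tangent points at E = (-55.100, 18.700) on CE and Q = (-45.200, 28.600) on QN. Then |AQ| = |Q − A| = 53.488.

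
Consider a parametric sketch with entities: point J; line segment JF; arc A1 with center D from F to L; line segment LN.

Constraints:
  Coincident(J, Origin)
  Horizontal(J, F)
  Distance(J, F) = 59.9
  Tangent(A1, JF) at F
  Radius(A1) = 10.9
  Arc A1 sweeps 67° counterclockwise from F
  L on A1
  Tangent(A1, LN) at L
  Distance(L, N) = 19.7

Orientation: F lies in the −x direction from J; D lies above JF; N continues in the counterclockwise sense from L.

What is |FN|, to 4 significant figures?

30.47

J is at the origin; J and F share the same y with |JF| = 59.9 and F on the −x side, so F = (-59.90, 0.000). The tangent condition forces DF to be normal to JF, so D = F + (0, 10.9) = (-59.90, 10.90). On A1, F sits at bearing -90° from D; a 67° counterclockwise sweep puts L at bearing -23°, so L = D + 10.9·(cos -23°, sin -23°) = (-49.87, 6.641). A1 meets LN tangentially, so DL is at right angles to LN, so LN runs along (−sin -23°, cos -23°); with |LN| = 19.7, N = (-42.17, 24.77). Then |FN| = |N − F| = 30.47.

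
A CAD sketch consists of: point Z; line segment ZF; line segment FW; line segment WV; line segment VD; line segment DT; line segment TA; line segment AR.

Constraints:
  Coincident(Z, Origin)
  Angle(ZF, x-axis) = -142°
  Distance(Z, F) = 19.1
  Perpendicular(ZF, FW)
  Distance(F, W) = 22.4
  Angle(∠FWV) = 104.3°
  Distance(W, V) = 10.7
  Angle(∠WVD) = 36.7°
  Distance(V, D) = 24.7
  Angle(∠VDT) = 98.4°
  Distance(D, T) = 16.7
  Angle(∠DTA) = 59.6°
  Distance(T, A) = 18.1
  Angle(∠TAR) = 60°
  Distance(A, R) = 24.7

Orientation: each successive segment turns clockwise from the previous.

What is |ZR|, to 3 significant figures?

23.3

∠DTA = 59.6° gives TA at 67.0° from the x-axis; with |TA| = 18.1, A = (-32.2, 4.17). ∠TAR = 60.0° gives AR at -53.0° from the x-axis; with |AR| = 24.7, R = (-17.4, -15.6). Then |ZR| = |R − Z| = 23.3.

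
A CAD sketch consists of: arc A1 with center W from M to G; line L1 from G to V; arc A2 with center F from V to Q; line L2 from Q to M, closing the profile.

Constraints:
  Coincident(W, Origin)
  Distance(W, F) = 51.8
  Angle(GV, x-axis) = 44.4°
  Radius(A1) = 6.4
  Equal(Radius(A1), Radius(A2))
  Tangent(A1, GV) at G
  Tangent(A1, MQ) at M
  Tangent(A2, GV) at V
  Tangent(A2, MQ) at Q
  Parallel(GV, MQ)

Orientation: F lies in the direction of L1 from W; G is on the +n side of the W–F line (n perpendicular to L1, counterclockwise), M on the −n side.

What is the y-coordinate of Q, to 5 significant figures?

31.670

The slot axis is L1's direction at 44.4°, so u = (cos 44.4°, sin 44.4°) = (0.71447, 0.69966) and n = (−sin 44.4°, cos 44.4°) = (-0.69966, 0.71447). W is at the origin and F lies 51.8 along u from W, so F = 51.8·u = (37.010, 36.243). Tangency of A1 to both parallel lines with radius 6.4 puts G and M at W ± 6.4·n: G = (-4.4778, 4.5726), M = (4.4778, -4.5726). Equal radii place V and Q the same way about F: V = F + 6.4·n = (32.532, 40.815), Q = F − 6.4·n = (41.488, 31.670). So Q.y = 31.670.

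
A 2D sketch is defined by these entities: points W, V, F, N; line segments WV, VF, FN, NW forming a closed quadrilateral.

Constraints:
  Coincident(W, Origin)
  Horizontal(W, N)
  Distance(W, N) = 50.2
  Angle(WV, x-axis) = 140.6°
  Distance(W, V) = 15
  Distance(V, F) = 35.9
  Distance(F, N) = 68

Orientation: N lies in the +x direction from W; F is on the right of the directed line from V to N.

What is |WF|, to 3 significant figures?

29.2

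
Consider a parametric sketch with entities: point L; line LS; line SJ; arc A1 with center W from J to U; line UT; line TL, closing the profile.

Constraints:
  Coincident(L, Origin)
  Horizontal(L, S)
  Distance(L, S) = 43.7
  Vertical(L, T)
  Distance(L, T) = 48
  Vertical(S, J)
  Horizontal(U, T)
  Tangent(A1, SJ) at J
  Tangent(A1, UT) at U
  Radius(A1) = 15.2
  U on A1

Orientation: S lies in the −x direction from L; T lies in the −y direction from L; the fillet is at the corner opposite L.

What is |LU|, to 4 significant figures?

55.82

L is at the origin; L and S share the same y with |LS| = 43.7 and S on the −x side, so S = (-43.70, 0.000). LT is vertical with |LT| = 48.0 and T on the −y side, so T = (0.000, -48.00). The virtual corner opposite L is at (-43.70, -48.00). Since A1 is tangent to SJ there, WJ ⟂ SJ and tangency of A1 to UT means the radius WU is perpendicular to UT, with radius 15.2, so the center W sits 15.2 in from both sides at W = (-28.50, -32.80). That places the tangent points at J = (-43.70, -32.80) on SJ and U = (-28.50, -48.00) on UT. Then |LU| = |U − L| = 55.82.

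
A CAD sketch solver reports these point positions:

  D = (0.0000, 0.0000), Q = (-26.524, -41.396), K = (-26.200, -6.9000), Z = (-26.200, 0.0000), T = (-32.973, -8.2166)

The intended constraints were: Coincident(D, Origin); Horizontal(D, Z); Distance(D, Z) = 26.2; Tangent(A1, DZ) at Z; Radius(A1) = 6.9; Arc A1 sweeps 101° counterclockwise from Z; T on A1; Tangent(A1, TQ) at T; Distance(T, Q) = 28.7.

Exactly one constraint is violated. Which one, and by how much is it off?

Distance(T, Q) = 28.7 — off by 5.10.

D = (0.00, 0.00) ✓; D.y = 0.00, Z.y = 0.00 ✓; |DZ| = 26.20 ✓; ∠(KZ, ZD) = 90.00° ✓; |KZ| = 6.900 ✓; bearing(K→T) − bearing(K→Z) = 101.0° ✓; |KT| = 6.900 ✓; ∠(KT, TQ) = 90.00° ✓; |TQ| = 33.80 ✗.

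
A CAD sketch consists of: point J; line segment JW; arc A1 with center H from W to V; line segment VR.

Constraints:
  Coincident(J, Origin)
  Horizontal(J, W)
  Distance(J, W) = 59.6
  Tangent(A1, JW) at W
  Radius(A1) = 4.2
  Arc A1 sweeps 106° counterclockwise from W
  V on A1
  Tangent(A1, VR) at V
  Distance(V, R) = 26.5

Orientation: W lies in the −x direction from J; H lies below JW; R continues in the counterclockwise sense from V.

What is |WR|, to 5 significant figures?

31.004

J is at the origin; J and W share the same y with |JW| = 59.6 and W on the −x side, so W = (-59.600, 0.0000). A1 meets JW tangentially, so HW is at right angles to JW, so H = W + (0, -4.2) = (-59.600, -4.2000). On A1, W sits at bearing 90° from H; a 106° counterclockwise sweep puts V at bearing 196°, so V = H + 4.2·(cos 196°, sin 196°) = (-63.637, -5.3577). Since A1 is tangent to VR there, HV ⟂ VR, so VR runs along (−sin 196°, cos 196°); with |VR| = 26.5, R = (-56.333, -30.831). Then |WR| = |R − W| = 31.004.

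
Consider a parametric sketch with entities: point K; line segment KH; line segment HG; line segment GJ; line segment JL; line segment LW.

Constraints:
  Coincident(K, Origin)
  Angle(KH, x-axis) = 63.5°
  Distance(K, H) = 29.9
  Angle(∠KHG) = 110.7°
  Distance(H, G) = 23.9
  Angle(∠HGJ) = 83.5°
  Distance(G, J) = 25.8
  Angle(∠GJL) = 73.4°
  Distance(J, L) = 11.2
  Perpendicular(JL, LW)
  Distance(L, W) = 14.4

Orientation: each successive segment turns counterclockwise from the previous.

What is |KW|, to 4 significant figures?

33.50

K is at the origin; KH runs at 63.5° with length 29.9, so H = (13.34, 26.76). ∠KHG = 110.7° gives HG at 132.8° from the x-axis; with |HG| = 23.9, G = (-2.897, 44.29). ∠HGJ = 83.5° gives GJ at -130.7° from the x-axis; with |GJ| = 25.8, J = (-19.72, 24.73). ∠GJL = 73.4° gives JL at -24.10° from the x-axis; with |JL| = 11.2, L = (-9.498, 20.16). The perpendicularity gives LW at right angles to JL, so LW runs at 65.90°; with |LW| = 14.4, W = (-3.618, 33.31). Then |KW| = |W − K| = 33.50.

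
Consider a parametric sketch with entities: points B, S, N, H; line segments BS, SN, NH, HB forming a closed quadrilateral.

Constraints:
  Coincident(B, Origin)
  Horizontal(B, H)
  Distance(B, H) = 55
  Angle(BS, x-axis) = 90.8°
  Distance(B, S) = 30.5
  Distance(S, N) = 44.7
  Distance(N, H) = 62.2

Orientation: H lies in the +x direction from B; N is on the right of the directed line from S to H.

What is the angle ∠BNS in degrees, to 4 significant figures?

15.36°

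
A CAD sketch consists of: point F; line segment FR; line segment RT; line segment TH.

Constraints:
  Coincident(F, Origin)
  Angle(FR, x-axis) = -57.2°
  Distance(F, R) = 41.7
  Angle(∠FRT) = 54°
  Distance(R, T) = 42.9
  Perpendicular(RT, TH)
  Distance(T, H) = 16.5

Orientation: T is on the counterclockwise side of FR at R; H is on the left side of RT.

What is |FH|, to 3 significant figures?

25.2

∠FRT = 54.0°, so RT runs at -57.2° + (180° − 54.0°) = 68.8° from the x-axis; with |RT| = 42.9, T = R + 42.9·(cos 68.8°, sin 68.8°) = (38.1, 4.95). RT is perpendicular to TH; with |TH| = 16.5 on the left of RT, H = T + 16.5·(-0.932, 0.362) = (22.7, 10.9). Then |FH| = |H − F| = 25.2.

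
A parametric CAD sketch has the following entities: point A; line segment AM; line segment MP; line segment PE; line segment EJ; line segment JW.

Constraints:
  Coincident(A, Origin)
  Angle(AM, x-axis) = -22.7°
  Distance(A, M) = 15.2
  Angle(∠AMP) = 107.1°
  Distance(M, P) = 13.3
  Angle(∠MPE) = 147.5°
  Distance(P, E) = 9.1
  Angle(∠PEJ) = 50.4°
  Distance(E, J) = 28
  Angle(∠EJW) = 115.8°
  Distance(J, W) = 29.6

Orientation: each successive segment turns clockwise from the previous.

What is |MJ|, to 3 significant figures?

14.6

∠MPE = 147.5° gives PE at -128° from the x-axis; with |PE| = 9.1, E = (7.11, -26.3). ∠PEJ = 50.4° gives EJ at 102° from the x-axis; with |EJ| = 28.0, J = (1.14, 1.09). Then |MJ| = |J − M| = 14.6.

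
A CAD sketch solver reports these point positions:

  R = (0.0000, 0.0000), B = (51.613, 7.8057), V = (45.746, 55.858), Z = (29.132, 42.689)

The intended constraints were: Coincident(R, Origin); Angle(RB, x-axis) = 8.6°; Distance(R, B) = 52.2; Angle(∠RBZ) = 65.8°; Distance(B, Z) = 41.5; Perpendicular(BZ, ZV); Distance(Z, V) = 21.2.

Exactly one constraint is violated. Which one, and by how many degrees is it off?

Perpendicular(BZ, ZV) — off by 5.60°.

R = (0.00, 0.00) ✓; RB at 8.600° ✓; |RB| = 52.20 ✓; ∠RBZ = 65.80° ✓; |BZ| = 41.50 ✓; ∠(BZ, ZV) = 84.40° ✗; |ZV| = 21.20 ✓.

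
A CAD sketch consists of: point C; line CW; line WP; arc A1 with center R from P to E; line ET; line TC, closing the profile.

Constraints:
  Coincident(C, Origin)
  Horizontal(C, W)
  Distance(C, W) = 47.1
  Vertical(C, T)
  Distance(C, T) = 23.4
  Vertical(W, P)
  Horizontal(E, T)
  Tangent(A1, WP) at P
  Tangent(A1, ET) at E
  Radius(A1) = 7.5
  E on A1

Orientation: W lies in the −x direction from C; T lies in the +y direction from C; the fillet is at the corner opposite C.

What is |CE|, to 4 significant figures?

46.00

The virtual corner opposite C is at (-47.10, 23.40). The tangent condition forces RP to be normal to WP and A1 meets ET tangentially, so RE is at right angles to ET, with radius 7.5, so the center R sits 7.5 in from both sides at R = (-39.60, 15.90). That places the tangent points at P = (-47.10, 15.90) on WP and E = (-39.60, 23.40) on ET. Then |CE| = |E − C| = 46.00.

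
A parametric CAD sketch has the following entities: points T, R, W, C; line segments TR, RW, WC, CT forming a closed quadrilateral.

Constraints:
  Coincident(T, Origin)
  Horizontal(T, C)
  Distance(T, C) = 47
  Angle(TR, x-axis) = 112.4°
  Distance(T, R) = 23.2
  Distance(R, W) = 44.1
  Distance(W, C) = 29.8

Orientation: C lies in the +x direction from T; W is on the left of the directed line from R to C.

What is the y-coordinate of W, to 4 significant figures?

27.22

Checks: |RW| = 44.10 ✓; |WC| = 29.80 ✓.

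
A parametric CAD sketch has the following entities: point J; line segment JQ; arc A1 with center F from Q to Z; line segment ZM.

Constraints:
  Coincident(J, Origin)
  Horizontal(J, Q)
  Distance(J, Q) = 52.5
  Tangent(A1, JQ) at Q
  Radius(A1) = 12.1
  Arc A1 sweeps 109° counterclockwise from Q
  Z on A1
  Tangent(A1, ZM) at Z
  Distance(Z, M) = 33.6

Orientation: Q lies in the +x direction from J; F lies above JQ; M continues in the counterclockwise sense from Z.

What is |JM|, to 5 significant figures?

71.378

On A1, Q sits at bearing -90° from F; a 109° counterclockwise sweep puts Z at bearing 19°, so Z = F + 12.1·(cos 19°, sin 19°) = (63.941, 16.039). Since A1 is tangent to ZM there, FZ ⟂ ZM, so ZM runs along (−sin 19°, cos 19°); with |ZM| = 33.6, M = (53.002, 47.809). Then |JM| = |M − J| = 71.378.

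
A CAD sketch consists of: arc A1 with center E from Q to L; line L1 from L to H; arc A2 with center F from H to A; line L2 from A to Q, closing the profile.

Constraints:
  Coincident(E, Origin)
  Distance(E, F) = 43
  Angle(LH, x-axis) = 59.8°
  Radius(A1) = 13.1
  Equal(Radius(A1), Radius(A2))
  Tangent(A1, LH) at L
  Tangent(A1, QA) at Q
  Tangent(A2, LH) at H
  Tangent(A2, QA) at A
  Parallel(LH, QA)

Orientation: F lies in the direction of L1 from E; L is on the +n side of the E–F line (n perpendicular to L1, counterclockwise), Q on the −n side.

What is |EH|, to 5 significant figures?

44.951

The slot axis is L1's direction at 59.8°, so u = (cos 59.8°, sin 59.8°) = (0.50302, 0.86427) and n = (−sin 59.8°, cos 59.8°) = (-0.86427, 0.50302). E is at the origin and F lies 43.0 along u from E, so F = 43.0·u = (21.630, 37.164). Tangency of A1 to both parallel lines with radius 13.1 puts L and Q at E ± 13.1·n: L = (-11.322, 6.5896), Q = (11.322, -6.5896). Equal radii place H and A the same way about F: H = F + 13.1·n = (10.308, 43.753), A = F − 13.1·n = (32.952, 30.574). Then |EH| = |H − E| = 44.951.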